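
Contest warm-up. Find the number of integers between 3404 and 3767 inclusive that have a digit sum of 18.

The integers in [3404, 3767] that have a digit sum of 18: 3429, 3438, 3447, 3456, 3465, 3474, …, 3753, 3762.
34 qualify.

34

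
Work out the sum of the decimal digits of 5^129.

5^129 = 1469367938527859384960920671527807097273331945965109401885939632848021574318408966064453125
Sum of its 91 digits: 431.

431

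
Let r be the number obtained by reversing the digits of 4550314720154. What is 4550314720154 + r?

9060588850708

Reverse of 4550314720154 is 4510274130554.
4550314720154 + 4510274130554 = 9060588850708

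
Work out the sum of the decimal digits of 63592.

6+3+5+9+2 = 25

25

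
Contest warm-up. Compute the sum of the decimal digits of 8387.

8+3+8+7 = 26

26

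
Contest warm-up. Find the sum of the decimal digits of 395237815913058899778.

3+9+5+2+3+7+8+1+5+9+1+3+0+5+8+8+9+9+7+7+8 = 117

117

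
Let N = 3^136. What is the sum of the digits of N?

288

3^136 = 77355401014542844188348446843727534965514746256921793516785161121
Sum of its 65 digits: 288.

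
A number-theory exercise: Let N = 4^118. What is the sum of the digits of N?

337

4^118 = 110427941548649020598956093796432407239217743554726184882600387580788736
Sum of its 72 digits: 337.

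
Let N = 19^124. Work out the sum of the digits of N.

19^124 = 367660114530800906465873503171504260443180707390998636651853943725368146367053922960204927445090292119794149642633720479449351258596632418488345388115789415921
Sum of its 159 digits: 703.

703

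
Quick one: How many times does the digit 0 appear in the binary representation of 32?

5

32 in base 2 is 100000.
The digit 0 appears 5 times.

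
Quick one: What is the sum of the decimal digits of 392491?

28

3+9+2+4+9+1 = 28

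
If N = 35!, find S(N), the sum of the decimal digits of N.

144

35! = 10333147966386144929666651337523200000000
Sum of its 41 digits: 144.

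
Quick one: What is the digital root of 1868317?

1+8+6+8+3+1+7 = 34
3+4 = 7

7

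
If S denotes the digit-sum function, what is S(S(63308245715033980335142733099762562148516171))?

First digit sum: 178.
1+7+8 = 16.

16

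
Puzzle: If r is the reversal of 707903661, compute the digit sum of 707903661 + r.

Reversal of 707903661 is 166309707; 707903661 + 166309707 = 874213368.
Digit sum of 874213368: 8+7+4+2+1+3+3+6+8 = 42.

42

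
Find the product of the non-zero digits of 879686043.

1741824

8×7×9×6×8×6×4×3 = 1741824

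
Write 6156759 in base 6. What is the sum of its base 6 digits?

29

6156759 in base 6 is 335543303.
Digit sum: 3+3+5+5+4+3+3+0+3 = 29.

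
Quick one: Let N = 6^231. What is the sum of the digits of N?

6^231 = 566159551582825161743621404474404760031142448407527580407064693864409775046008707686153584777361889405985989370510938768427806052676828062427197896352669811974404740004068150214656
Sum of its 180 digits: 810.

810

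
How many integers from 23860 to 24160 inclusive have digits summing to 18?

The integers in [23860, 24160] that have digits summing to 18: 23904, 23913, 23922, 23931, 23940, 24039, …, 24147, 24156.
16 qualify.

16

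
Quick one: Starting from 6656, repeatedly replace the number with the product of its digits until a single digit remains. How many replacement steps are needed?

2

6656 → 1080 → 0 (2 steps)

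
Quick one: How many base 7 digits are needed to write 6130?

5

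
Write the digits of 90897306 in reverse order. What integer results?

60379809

Reversing 90897306 gives 60379809.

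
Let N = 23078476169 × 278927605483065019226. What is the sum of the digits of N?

23078476169 × 278927605483065019226 = 6437224096017149779284767825194
Sum of its 31 digits: 151.

151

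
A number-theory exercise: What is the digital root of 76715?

7+6+7+1+5 = 26
2+6 = 8

8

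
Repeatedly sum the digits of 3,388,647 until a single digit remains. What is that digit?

3

3+3+8+8+6+4+7 = 39
3+9 = 12
1+2 = 3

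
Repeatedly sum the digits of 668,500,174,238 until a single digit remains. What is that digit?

5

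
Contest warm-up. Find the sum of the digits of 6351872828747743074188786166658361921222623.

6+3+5+1+8+7+2+8+2+8+7+4+7+7+4+3+0+7+4+1+8+8+7+8+6+1+6+6+6+5+8+3+6+1+9+2+1+2+2+2+6+2+3 = 202

202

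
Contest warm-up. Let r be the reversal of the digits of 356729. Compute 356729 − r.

-570924

Reverse of 356729 is 927653.
356729 − 927653 = -570924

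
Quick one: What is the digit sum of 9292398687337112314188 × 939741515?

9292398687337112314188 × 939741515 = 8732452820422189241860187114820
Sum of its 31 digits: 120.

120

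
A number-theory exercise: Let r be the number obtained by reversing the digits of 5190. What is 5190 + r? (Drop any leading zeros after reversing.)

6105

Reverse of 5190 is 915.
5190 + 915 = 6105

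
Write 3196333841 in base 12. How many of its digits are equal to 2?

3196333841 in base 12 is 752542295.
The digit 2 appears 3 times.

3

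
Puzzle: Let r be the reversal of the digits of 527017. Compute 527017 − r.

-183708

Reverse of 527017 is 710725.
527017 − 710725 = -183708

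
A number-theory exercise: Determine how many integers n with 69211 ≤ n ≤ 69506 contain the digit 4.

138

The integers in [69211, 69506] that contain the digit 4: 69214, 69224, 69234, 69240, 69241, 69242, …, 69499, 69504.
138 qualify.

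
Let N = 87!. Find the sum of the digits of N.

495

87! = 2107757298379527717213600518699389595229783738061356212322972511214654115727593174080683423236414793504734471782400000000000000000000
Sum of its 133 digits: 495.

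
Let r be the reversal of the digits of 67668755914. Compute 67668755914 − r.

Reverse of 67668755914 is 41955786676.
67668755914 − 41955786676 = 25712969238

25712969238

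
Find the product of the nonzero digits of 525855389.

5×2×5×8×5×5×3×8×9 = 2160000

2160000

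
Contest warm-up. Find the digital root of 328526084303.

8

3+2+8+5+2+6+0+8+4+3+0+3 = 44
4+4 = 8
(Equivalently, 328526084303 mod 9 = 8.)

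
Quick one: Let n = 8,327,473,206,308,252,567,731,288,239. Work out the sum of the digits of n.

8+3+2+7+4+7+3+2+0+6+3+0+8+2+5+2+5+6+7+7+3+1+2+8+8+2+3+9 = 123

123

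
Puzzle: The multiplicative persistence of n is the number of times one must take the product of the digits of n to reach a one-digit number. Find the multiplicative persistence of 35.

35 → 15 → 5 (2 steps)

2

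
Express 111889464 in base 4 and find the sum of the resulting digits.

111889464 in base 4 is 12222310300320.
Digit sum: 1+2+2+2+2+3+1+0+3+0+0+3+2+0 = 21.

21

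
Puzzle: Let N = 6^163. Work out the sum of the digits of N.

594

6^163 = 6896898149125600236793949466373840918992555870993747430104453532377689581550548211816313220659108916289707481753173139197526016
Sum of its 127 digits: 594.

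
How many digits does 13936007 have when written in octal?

13936007 in base 8 is 65122607, which has 8 digits.

8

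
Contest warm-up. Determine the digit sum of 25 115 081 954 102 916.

2+5+1+1+5+0+8+1+9+5+4+1+0+2+9+1+6 = 60

60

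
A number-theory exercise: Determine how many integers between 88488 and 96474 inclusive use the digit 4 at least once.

2884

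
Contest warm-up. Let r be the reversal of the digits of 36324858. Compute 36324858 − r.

Reverse of 36324858 is 85842363.
36324858 − 85842363 = -49517505

-49517505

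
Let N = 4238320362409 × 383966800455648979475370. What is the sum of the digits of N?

4238320362409 × 383966800455648979475370 = 1627374308860210369021341181089366330
Sum of its 37 digits: 135.

135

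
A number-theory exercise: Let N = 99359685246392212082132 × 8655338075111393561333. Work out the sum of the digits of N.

232

99359685246392212082132 × 8655338075111393561333 = 859991666844182298810473692869444514575401956
Sum of its 45 digits: 232.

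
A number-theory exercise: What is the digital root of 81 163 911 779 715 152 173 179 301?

8+1+1+6+3+9+1+1+7+7+9+7+1+5+1+5+2+1+7+3+1+7+9+3+0+1 = 106
1+0+6 = 7
(Equivalently, 81 163 911 779 715 152 173 179 301 mod 9 = 7.)

7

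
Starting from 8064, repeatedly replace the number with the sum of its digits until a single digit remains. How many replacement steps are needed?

2

8064 → 18 → 9 (2 steps)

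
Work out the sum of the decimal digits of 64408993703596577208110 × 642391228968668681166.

198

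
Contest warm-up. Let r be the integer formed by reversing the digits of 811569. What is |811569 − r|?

153549

Reverse of 811569 is 965118.
|811569 − 965118| = 153549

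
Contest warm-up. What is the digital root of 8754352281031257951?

6

8+7+5+4+3+5+2+2+8+1+0+3+1+2+5+7+9+5+1 = 78
7+8 = 15
1+5 = 6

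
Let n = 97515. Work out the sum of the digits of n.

9+7+5+1+5 = 27

27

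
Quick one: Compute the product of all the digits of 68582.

3840

6×8×5×8×2 = 3840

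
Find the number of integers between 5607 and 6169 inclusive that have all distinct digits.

311

The integers in [5607, 6169] that have all distinct digits: 5607, 5608, 5609, 5610, 5612, 5613, …, 6158, 6159.
311 qualify.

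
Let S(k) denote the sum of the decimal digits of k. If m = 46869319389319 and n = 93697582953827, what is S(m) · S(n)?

S(46869319389319) = 4+6+8+6+9+3+1+9+3+8+9+3+1+9 = 79.
S(93697582953827) = 9+3+6+9+7+5+8+2+9+5+3+8+2+7 = 83.
79 · 83 = 6557.

6557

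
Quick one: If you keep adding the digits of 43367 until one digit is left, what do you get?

5

4+3+3+6+7 = 23
2+3 = 5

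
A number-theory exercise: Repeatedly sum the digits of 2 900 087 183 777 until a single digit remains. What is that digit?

5

2+9+0+0+0+8+7+1+8+3+7+7+7 = 59
5+9 = 14
1+4 = 5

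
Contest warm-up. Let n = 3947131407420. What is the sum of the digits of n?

3+9+4+7+1+3+1+4+0+7+4+2+0 = 45

45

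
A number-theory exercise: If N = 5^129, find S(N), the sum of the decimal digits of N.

5^129 = 1469367938527859384960920671527807097273331945965109401885939632848021574318408966064453125
Sum of its 91 digits: 431.

431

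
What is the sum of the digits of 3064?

13

3+0+6+4 = 13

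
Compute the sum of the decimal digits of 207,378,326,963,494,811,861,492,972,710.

2+0+7+3+7+8+3+2+6+9+6+3+4+9+4+8+1+1+8+6+1+4+9+2+9+7+2+7+1+0 = 139

139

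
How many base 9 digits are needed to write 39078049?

8

39078049 in base 9 is 81471004, which has 8 digits.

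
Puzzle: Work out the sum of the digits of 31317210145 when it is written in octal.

32

31317210145 in base 8 is 351251532041.
Digit sum: 3+5+1+2+5+1+5+3+2+0+4+1 = 32.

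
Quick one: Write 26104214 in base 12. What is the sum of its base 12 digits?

26104214 in base 12 is 88AA732.
Digit sum: 8+8+10+10+7+3+2 = 48.

48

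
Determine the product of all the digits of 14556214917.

1×4×5×5×6×2×1×4×9×1×7 = 302400

302400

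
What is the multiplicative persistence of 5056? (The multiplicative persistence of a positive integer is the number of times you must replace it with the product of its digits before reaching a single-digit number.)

1

5056 → 0 (1 step)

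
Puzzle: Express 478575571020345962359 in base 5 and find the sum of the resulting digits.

67

478575571020345962359 in base 5 is 224104040324221044132031243414.
Digit sum: 2+2+4+1+0+4+0+4+0+3+2+4+2+2+1+0+4+4+1+3+2+0+3+1+2+4+3+4+1+4 = 67.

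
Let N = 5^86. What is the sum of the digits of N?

268

5^86 = 1292469707114105741986576081359316958696581423282623291015625
Sum of its 61 digits: 268.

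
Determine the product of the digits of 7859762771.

7×8×5×9×7×6×2×7×7×1 = 10372320

10372320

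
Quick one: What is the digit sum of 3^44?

3^44 = 984770902183611232881
Sum of its 21 digits: 90.

90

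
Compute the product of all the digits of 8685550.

0

8×6×8×5×5×5×0 = 0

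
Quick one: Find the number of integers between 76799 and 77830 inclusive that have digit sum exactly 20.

The integers in [76799, 77830] that have digit sum exactly 20: 77006, 77015, 77024, 77033, 77042, 77051, …, 77510, 77600.
28 qualify.

28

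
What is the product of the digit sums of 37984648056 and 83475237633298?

S(37984648056) = 3+7+9+8+4+6+4+8+0+5+6 = 60.
S(83475237633298) = 8+3+4+7+5+2+3+7+6+3+3+2+9+8 = 70.
60 · 70 = 4200.

4200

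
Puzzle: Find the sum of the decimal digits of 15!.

45

15! = 1307674368000
Sum of its 13 digits: 45.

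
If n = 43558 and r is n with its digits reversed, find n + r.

129092

Reverse of 43558 is 85534.
43558 + 85534 = 129092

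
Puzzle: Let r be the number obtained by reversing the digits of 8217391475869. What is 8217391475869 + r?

17903133412997

Reverse of 8217391475869 is 9685741937128.
8217391475869 + 9685741937128 = 17903133412997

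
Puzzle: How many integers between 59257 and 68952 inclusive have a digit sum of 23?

The integers in [59257, 68952] that have a digit sum of 23: 59261, 59270, 59306, 59315, 59324, 59333, …, 68810, 68900.
645 qualify.

645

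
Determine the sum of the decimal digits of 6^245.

855

6^245 = 44366620004754287510154889221530243247003948897358705192665052147678611985891872318962635984551834727387290035707630949012084737441228974340822668003246617033267718797599012230988480408190976
Sum of its 191 digits: 855.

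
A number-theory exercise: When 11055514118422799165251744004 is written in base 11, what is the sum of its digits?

134

11055514118422799165251744004 in base 11 is 930465A31188A58070074433889.
Digit sum: 9+3+0+4+6+5+10+3+1+1+8+8+10+5+8+0+7+0+0+7+4+4+3+3+8+8+9 = 134.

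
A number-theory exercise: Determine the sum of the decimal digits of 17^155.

791

17^155 = 52430356853133485107699191114160229408207441300779973945861480677285726321194533749296744017317718420485665241962084438011559452213304663041332329102499334828771449002141110892917081840777393
Sum of its 191 digits: 791.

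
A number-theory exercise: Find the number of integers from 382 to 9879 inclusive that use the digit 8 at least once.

The integers in [382, 9879] that use the digit 8 at least once: 382, 383, 384, 385, 386, 387, …, 9878, 9879.
3333 qualify.

3333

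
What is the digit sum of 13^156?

847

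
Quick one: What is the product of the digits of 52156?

5×2×1×5×6 = 300

300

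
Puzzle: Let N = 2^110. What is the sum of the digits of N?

2^110 = 1298074214633706907132624082305024
Sum of its 34 digits: 121.

121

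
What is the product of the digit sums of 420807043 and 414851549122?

S(420807043) = 4+2+0+8+0+7+0+4+3 = 28.
S(414851549122) = 4+1+4+8+5+1+5+4+9+1+2+2 = 46.
28 · 46 = 1288.

1288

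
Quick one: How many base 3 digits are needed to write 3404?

8

3404 in base 3 is 11200002, which has 8 digits.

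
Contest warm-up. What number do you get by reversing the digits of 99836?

63899

Reversing 99836 gives 63899.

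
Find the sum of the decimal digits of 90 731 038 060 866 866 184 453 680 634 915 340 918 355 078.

197

9+0+7+3+1+0+3+8+0+6+0+8+6+6+8+6+6+1+8+4+4+5+3+6+8+0+6+3+4+9+1+5+3+4+0+9+1+8+3+5+5+0+7+8 = 197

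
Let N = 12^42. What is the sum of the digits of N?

225

12^42 = 2116471057875484488839167999221661362284396544
Sum of its 46 digits: 225.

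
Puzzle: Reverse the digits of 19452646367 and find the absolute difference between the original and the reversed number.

56911979124

Reverse of 19452646367 is 76364625491.
|19452646367 − 76364625491| = 56911979124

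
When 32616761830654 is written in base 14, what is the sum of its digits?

32616761830654 in base 14 is 80A9342C3258.
Digit sum: 8+0+10+9+3+4+2+12+3+2+5+8 = 66.

66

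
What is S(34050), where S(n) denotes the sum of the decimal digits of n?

12

3+4+0+5+0 = 12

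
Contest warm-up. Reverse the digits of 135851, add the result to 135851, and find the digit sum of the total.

28

Reversal of 135851 is 158531; 135851 + 158531 = 294382.
Digit sum of 294382: 2+9+4+3+8+2 = 28.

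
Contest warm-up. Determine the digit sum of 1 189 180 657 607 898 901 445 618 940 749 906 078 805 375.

213

1+1+8+9+1+8+0+6+5+7+6+0+7+8+9+8+9+0+1+4+4+5+6+1+8+9+4+0+7+4+9+9+0+6+0+7+8+8+0+5+3+7+5 = 213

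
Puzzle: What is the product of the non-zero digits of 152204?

80

1×5×2×2×4 = 80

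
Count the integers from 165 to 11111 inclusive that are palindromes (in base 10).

The integers in [165, 11111] that are palindromes (in base 10): 171, 181, 191, 202, 212, 222, …, 11011, 11111.
185 qualify.

185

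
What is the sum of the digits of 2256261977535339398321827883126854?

163

2+2+5+6+2+6+1+9+7+7+5+3+5+3+3+9+3+9+8+3+2+1+8+2+7+8+8+3+1+2+6+8+5+4 = 163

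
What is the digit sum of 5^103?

5^103 = 986076131526264756764660706603482787091508043886278755962848663330078125
Sum of its 72 digits: 338.

338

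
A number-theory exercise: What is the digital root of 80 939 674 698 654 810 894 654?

3

8+0+9+3+9+6+7+4+6+9+8+6+5+4+8+1+0+8+9+4+6+5+4 = 129
1+2+9 = 12
1+2 = 3
(Equivalently, 80 939 674 698 654 810 894 654 mod 9 = 3.)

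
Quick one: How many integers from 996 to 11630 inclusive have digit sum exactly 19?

698

The integers in [996, 11630] that have digit sum exactly 19: 1099, 1189, 1198, 1279, 1288, 1297, …, 11593, 11629.
698 qualify.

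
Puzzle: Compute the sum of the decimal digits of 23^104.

23^104 = 4165766717332139306998022986739468184033507551039428814620390957457014951099725024917677010084876007043500323032088714918238998592983029995841
Sum of its 142 digits: 637.

637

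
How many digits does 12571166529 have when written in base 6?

13

12571166529 in base 6 is 5435231421013, which has 13 digits.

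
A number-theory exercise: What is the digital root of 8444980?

8+4+4+4+9+8+0 = 37
3+7 = 10
1+0 = 1
(Equivalently, 8444980 mod 9 = 1.)

1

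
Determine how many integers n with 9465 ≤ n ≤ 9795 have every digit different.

185

The integers in [9465, 9795] that have every digit different: 9465, 9467, 9468, 9470, 9471, 9472, …, 9785, 9786.
185 qualify.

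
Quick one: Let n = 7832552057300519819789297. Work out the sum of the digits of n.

7+8+3+2+5+5+2+0+5+7+3+0+0+5+1+9+8+1+9+7+8+9+2+9+7 = 122

122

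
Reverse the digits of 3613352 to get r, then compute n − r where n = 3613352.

Reverse of 3613352 is 2533163.
3613352 − 2533163 = 1080189

1080189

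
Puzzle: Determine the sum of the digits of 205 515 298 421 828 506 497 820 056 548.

131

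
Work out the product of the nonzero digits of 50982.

720

5×9×8×2 = 720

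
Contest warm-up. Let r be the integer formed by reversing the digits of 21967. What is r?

76912

Reversing 21967 gives 76912.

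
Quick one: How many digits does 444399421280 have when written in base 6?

15

444399421280 in base 6 is 540053153520052, which has 15 digits.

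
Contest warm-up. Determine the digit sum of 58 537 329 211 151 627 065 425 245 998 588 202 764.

169

5+8+5+3+7+3+2+9+2+1+1+1+5+1+6+2+7+0+6+5+4+2+5+2+4+5+9+9+8+5+8+8+2+0+2+7+6+4 = 169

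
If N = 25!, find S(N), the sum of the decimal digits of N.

25! = 15511210043330985984000000
Sum of its 26 digits: 72.

72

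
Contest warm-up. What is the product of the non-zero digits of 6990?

486

6×9×9 = 486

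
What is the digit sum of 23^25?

23^25 = 11045767571919545466173812409689943
Sum of its 35 digits: 167.

167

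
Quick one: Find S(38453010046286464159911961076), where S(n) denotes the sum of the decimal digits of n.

3+8+4+5+3+0+1+0+0+4+6+2+8+6+4+6+4+1+5+9+9+1+1+9+6+1+0+7+6 = 119

119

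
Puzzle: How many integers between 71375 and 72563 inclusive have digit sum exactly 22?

98

The integers in [71375, 72563] that have digit sum exactly 22: 71383, 71392, 71419, 71428, 71437, 71446, …, 72553, 72562.
98 qualify.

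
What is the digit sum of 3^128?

279

3^128 = 11790184577738583171520872861412518665678211592275841109096961
Sum of its 62 digits: 279.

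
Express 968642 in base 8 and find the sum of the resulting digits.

968642 in base 8 is 3543702.
Digit sum: 3+5+4+3+7+0+2 = 24.

24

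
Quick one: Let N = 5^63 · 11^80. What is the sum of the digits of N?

5^63 · 11^80 = 22208799627733355931819284996420122752124524520946136793631512620552180092565572149085513509181311064821784384548664093017578125
Sum of its 128 digits: 536.

536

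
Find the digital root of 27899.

2+7+8+9+9 = 35
3+5 = 8

8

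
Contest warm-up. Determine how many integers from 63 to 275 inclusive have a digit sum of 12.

19

The integers in [63, 275] that have a digit sum of 12: 66, 75, 84, 93, 129, 138, …, 264, 273.
19 qualify.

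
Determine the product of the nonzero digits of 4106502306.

4×1×6×5×2×3×6 = 4320

4320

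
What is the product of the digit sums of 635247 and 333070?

432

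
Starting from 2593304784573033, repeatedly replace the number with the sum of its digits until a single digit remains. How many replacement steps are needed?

2593304784573033 → 66 → 12 → 3 (3 steps)

3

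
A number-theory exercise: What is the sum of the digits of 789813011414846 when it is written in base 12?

89

789813011414846 in base 12 is 746BB07758B192.
Digit sum: 7+4+6+11+11+0+7+7+5+8+11+1+9+2 = 89.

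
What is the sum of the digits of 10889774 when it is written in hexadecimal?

44

10889774 in base 16 is A62A2E.
Digit sum: 10+6+2+10+2+14 = 44.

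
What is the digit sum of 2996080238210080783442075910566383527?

2+9+9+6+0+8+0+2+3+8+2+1+0+0+8+0+7+8+3+4+4+2+0+7+5+9+1+0+5+6+6+3+8+3+5+2+7 = 153

153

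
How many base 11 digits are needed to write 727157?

6

727157 in base 11 is 457362, which has 6 digits.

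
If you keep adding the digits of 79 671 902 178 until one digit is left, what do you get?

3

7+9+6+7+1+9+0+2+1+7+8 = 57
5+7 = 12
1+2 = 3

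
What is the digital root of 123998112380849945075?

1+2+3+9+9+8+1+1+2+3+8+0+8+4+9+9+4+5+0+7+5 = 98
9+8 = 17
1+7 = 8

8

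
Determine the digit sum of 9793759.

9+7+9+3+7+5+9 = 49

49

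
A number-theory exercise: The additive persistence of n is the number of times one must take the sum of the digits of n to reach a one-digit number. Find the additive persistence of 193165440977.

3

193165440977 → 56 → 11 → 2 (3 steps)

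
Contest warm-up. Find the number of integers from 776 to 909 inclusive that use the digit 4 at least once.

The integers in [776, 909] that use the digit 4 at least once: 784, 794, 804, 814, 824, 834, …, 894, 904.
22 qualify.

22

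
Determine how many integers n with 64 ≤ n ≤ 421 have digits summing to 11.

34

The integers in [64, 421] that have digits summing to 11: 65, 74, 83, 92, 119, 128, …, 407, 416.
34 qualify.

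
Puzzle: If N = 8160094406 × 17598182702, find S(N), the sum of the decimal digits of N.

64

8160094406 × 17598182702 = 143602832222356165012
Sum of its 21 digits: 64.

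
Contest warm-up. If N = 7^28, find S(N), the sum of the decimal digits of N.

7^28 = 459986536544739960976801
Sum of its 24 digits: 133.

133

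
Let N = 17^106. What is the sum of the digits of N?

604

17^106 = 26766135124552887016097521663643500133902048469333534861959040834988197217594793260335793214908226610861942156298467158982559089569
Sum of its 131 digits: 604.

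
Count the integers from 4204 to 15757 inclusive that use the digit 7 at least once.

3863

The integers in [4204, 15757] that use the digit 7 at least once: 4207, 4217, 4227, 4237, 4247, 4257, …, 15756, 15757.
3863 qualify.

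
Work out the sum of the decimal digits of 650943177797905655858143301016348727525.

178

6+5+0+9+4+3+1+7+7+7+9+7+9+0+5+6+5+5+8+5+8+1+4+3+3+0+1+0+1+6+3+4+8+7+2+7+5+2+5 = 178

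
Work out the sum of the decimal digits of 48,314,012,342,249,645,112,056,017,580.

4+8+3+1+4+0+1+2+3+4+2+2+4+9+6+4+5+1+1+2+0+5+6+0+1+7+5+8+0 = 98

98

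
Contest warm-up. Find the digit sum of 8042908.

31

8+0+4+2+9+0+8 = 31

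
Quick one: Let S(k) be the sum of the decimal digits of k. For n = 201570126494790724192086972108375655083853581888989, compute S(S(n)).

11

First digit sum: 245.
2+4+5 = 11.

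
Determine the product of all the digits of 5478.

5×4×7×8 = 1120

1120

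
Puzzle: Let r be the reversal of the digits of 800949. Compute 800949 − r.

-148059

Reverse of 800949 is 949008.
800949 − 949008 = -148059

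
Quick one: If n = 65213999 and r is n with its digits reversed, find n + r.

165145255

Reverse of 65213999 is 99931256.
65213999 + 99931256 = 165145255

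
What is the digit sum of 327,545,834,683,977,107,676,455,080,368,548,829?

183

3+2+7+5+4+5+8+3+4+6+8+3+9+7+7+1+0+7+6+7+6+4+5+5+0+8+0+3+6+8+5+4+8+8+2+9 = 183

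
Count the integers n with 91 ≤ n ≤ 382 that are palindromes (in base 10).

29

The integers in [91, 382] that are palindromes (in base 10): 99, 101, 111, 121, 131, 141, …, 363, 373.
29 qualify.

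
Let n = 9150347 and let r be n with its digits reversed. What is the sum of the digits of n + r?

40

Reversal of 9150347 is 7430519; 9150347 + 7430519 = 16580866.
Digit sum of 16580866: 1+6+5+8+0+8+6+6 = 40.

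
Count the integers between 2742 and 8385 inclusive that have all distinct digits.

2882

The integers in [2742, 8385] that have all distinct digits: 2743, 2745, 2746, 2748, 2749, 2750, …, 8376, 8379.
2882 qualify.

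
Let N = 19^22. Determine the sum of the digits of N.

127

19^22 = 13569980418174090907801371961
Sum of its 29 digits: 127.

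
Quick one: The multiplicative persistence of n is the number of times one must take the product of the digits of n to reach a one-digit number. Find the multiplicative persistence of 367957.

2

367957 → 39690 → 0 (2 steps)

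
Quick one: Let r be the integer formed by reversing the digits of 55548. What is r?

84555

Reversing 55548 gives 84555.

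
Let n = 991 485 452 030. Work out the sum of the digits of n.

9+9+1+4+8+5+4+5+2+0+3+0 = 50

50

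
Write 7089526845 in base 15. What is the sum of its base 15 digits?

37

7089526845 in base 15 is 2B7600830.
Digit sum: 2+11+7+6+0+0+8+3+0 = 37.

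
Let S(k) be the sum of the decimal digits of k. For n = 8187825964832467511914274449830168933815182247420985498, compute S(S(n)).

15

First digit sum: 267.
2+6+7 = 15.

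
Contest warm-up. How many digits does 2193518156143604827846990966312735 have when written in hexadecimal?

28

2193518156143604827846990966312735 in base 16 is 6C26176C0B88B6E6AB93D83C4F1F, which has 28 digits.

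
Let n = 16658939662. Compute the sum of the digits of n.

1+6+6+5+8+9+3+9+6+6+2 = 61

61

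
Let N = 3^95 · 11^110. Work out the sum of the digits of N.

774

3^95 · 11^110 = 7580791738870058965085165834793508271768189493048847405335355938922396880113762761768589508745107443867258364935795417833789932353704219961517201253927108626307
Sum of its 160 digits: 774.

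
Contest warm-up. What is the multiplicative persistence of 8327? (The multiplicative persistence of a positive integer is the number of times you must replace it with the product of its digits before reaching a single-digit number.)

8327 → 336 → 54 → 20 → 0 (4 steps)

4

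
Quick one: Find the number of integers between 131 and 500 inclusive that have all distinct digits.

271

The integers in [131, 500] that have all distinct digits: 132, 134, 135, 136, 137, 138, …, 497, 498.
271 qualify.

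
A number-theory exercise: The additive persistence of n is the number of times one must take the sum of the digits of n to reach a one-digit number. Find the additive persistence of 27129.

27129 → 21 → 3 (2 steps)

2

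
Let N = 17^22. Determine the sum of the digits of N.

17^22 = 1174562876521148458974062689
Sum of its 28 digits: 136.

136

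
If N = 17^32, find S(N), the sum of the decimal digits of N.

172

17^32 = 2367911594760467245844106297320951247361
Sum of its 40 digits: 172.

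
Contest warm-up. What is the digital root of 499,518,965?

4+9+9+5+1+8+9+6+5 = 56
5+6 = 11
1+1 = 2

2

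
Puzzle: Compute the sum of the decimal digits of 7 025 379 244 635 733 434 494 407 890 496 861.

7+0+2+5+3+7+9+2+4+4+6+3+5+7+3+3+4+3+4+4+9+4+4+0+7+8+9+0+4+9+6+8+6+1 = 160

160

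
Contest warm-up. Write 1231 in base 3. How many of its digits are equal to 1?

3

1231 in base 3 is 1200121.
The digit 1 appears 3 times.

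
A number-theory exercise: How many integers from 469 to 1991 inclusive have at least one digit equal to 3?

368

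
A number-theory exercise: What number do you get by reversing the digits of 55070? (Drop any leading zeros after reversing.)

Reversing 55070 gives 7055.

7055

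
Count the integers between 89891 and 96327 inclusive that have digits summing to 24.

458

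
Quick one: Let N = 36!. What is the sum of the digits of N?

36! = 371993326789901217467999448150835200000000
Sum of its 42 digits: 171.

171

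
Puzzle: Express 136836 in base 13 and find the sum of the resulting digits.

136836 in base 13 is 4A38B.
Digit sum: 4+10+3+8+11 = 36.

36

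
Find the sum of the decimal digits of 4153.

13

4+1+5+3 = 13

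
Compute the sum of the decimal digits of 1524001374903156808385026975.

112

1+5+2+4+0+0+1+3+7+4+9+0+3+1+5+6+8+0+8+3+8+5+0+2+6+9+7+5 = 112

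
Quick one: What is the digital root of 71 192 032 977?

7+1+1+9+2+0+3+2+9+7+7 = 48
4+8 = 12
1+2 = 3
(Equivalently, 71 192 032 977 mod 9 = 3.)

3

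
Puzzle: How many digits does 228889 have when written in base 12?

228889 in base 12 is B0561, which has 5 digits.

5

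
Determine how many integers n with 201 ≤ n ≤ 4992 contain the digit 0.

1235

The integers in [201, 4992] that contain the digit 0: 201, 202, 203, 204, 205, 206, …, 4980, 4990.
1235 qualify.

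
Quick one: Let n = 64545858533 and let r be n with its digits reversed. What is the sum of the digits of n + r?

Reversal of 64545858533 is 33585854546; 64545858533 + 33585854546 = 98131713079.
Digit sum of 98131713079: 9+8+1+3+1+7+1+3+0+7+9 = 49.

49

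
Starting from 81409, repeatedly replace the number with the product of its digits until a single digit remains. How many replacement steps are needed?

1

81409 → 0 (1 step)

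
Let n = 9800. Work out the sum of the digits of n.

17

9+8+0+0 = 17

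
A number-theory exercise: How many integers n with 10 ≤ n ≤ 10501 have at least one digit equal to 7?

The integers in [10, 10501] that have at least one digit equal to 7: 17, 27, 37, 47, 57, 67, …, 10487, 10497.
3533 qualify.

3533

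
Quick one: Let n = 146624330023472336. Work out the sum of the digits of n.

59

1+4+6+6+2+4+3+3+0+0+2+3+4+7+2+3+3+6 = 59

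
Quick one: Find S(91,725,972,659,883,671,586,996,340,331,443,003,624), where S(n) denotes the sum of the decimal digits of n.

9+1+7+2+5+9+7+2+6+5+9+8+8+3+6+7+1+5+8+6+9+9+6+3+4+0+3+3+1+4+4+3+0+0+3+6+2+4 = 178

178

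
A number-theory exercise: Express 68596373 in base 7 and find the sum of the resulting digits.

68596373 in base 7 is 1462026266.
Digit sum: 1+4+6+2+0+2+6+2+6+6 = 35.

35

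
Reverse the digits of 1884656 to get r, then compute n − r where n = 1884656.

Reverse of 1884656 is 6564881.
1884656 − 6564881 = -4680225

-4680225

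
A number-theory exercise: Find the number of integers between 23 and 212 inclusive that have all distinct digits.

The integers in [23, 212] that have all distinct digits: 23, 24, 25, 26, 27, 28, …, 209, 210.
151 qualify.

151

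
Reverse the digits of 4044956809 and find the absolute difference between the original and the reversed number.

5041637595

Reverse of 4044956809 is 9086594404.
|4044956809 − 9086594404| = 5041637595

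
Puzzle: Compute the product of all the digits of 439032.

4×3×9×0×3×2 = 0

0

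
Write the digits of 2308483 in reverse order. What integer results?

3848032

Reversing 2308483 gives 3848032.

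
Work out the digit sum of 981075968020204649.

80

9+8+1+0+7+5+9+6+8+0+2+0+2+0+4+6+4+9 = 80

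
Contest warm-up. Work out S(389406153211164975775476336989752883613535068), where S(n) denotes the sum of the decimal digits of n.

3+8+9+4+0+6+1+5+3+2+1+1+1+6+4+9+7+5+7+7+5+4+7+6+3+3+6+9+8+9+7+5+2+8+8+3+6+1+3+5+3+5+0+6+8 = 219

219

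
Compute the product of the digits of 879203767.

8×7×9×2×0×3×7×6×7 = 0

0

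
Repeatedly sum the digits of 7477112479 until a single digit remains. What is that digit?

4

7+4+7+7+1+1+2+4+7+9 = 49
4+9 = 13
1+3 = 4
(Equivalently, 7477112479 mod 9 = 4.)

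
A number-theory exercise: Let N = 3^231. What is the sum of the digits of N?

531

3^231 = 164062694609488086547539746812648575659318856476507740436897453222447961474036515706307096943652603236842951947
Sum of its 111 digits: 531.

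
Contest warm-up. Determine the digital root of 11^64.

7

The digital root of n equals n mod 9 (or 9 when 9 | n), so we need 11^64 mod 9.
11^64 ≡ 7 (mod 9), so the digital root is 7.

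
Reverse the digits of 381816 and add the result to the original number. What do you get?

999999

Reverse of 381816 is 618183.
381816 + 618183 = 999999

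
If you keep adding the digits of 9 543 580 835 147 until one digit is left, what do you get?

9+5+4+3+5+8+0+8+3+5+1+4+7 = 62
6+2 = 8

8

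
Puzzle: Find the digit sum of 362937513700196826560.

3+6+2+9+3+7+5+1+3+7+0+0+1+9+6+8+2+6+5+6+0 = 89

89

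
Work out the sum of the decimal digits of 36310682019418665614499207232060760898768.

3+6+3+1+0+6+8+2+0+1+9+4+1+8+6+6+5+6+1+4+4+9+9+2+0+7+2+3+2+0+6+0+7+6+0+8+9+8+7+6+8 = 183

183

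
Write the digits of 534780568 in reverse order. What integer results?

Reversing 534780568 gives 865087435.

865087435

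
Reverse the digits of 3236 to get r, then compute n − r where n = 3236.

Reverse of 3236 is 6323.
3236 − 6323 = -3087

-3087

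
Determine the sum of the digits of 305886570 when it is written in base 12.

305886570 in base 12 is 86535836.
Digit sum: 8+6+5+3+5+8+3+6 = 44.

44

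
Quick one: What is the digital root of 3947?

3+9+4+7 = 23
2+3 = 5

5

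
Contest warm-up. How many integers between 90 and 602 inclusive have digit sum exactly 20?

The integers in [90, 602] that have digit sum exactly 20: 299, 389, 398, 479, 488, 497, 569, 578, 587, 596.
10 qualify.

10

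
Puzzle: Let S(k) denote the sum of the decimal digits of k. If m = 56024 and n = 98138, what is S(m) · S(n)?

493

S(56024) = 5+6+0+2+4 = 17.
S(98138) = 9+8+1+3+8 = 29.
17 · 29 = 493.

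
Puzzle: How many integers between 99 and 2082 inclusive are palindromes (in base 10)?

The integers in [99, 2082] that are palindromes (in base 10): 99, 101, 111, 121, 131, 141, …, 1991, 2002.
102 qualify.

102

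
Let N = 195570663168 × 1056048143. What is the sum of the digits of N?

195570663168 × 1056048143 = 206532035663844897024
Sum of its 21 digits: 87.

87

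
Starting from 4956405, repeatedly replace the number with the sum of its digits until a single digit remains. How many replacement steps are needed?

4956405 → 33 → 6 (2 steps)

2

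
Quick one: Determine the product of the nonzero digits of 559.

5×5×9 = 225

225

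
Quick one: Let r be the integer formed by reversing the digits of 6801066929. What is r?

Reversing 6801066929 gives 9296601086.

9296601086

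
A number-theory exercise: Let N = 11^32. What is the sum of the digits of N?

139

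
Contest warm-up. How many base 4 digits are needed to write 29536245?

29536245 in base 4 is 1300222333311, which has 13 digits.

13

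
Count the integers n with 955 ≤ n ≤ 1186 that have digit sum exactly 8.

15

The integers in [955, 1186] that have digit sum exactly 8: 1007, 1016, 1025, 1034, 1043, 1052, …, 1151, 1160.
15 qualify.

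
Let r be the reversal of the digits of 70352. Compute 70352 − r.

Reverse of 70352 is 25307.
70352 − 25307 = 45045

45045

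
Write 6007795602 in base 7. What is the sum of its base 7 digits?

30

6007795602 in base 7 is 301610264034.
Digit sum: 3+0+1+6+1+0+2+6+4+0+3+4 = 30.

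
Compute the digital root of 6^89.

The digital root of n equals n mod 9 (or 9 when 9 | n), so we need 6^89 mod 9.
6^89 ≡ 0 (mod 9), so the digital root is 9.

9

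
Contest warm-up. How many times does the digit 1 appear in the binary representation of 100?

3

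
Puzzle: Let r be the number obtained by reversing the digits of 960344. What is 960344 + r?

Reverse of 960344 is 443069.
960344 + 443069 = 1403413

1403413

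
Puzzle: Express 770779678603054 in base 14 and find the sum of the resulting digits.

770779678603054 in base 14 is D849D150027B8.
Digit sum: 13+8+4+9+13+1+5+0+0+2+7+11+8 = 81.

81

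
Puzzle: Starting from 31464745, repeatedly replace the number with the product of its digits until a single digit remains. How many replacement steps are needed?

2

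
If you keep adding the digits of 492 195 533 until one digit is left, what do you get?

4+9+2+1+9+5+5+3+3 = 41
4+1 = 5
(Equivalently, 492 195 533 mod 9 = 5.)

5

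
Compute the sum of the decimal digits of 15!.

15! = 1307674368000
Sum of its 13 digits: 45.

45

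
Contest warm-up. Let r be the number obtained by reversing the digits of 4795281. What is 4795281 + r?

Reverse of 4795281 is 1825974.
4795281 + 1825974 = 6621255

6621255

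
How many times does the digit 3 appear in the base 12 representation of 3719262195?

3719262195 in base 12 is 8796A6983.
The digit 3 appears 1 time.

1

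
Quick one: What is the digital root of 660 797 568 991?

1

6+6+0+7+9+7+5+6+8+9+9+1 = 73
7+3 = 10
1+0 = 1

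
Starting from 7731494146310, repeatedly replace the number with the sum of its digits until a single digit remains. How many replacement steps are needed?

2

7731494146310 → 50 → 5 (2 steps)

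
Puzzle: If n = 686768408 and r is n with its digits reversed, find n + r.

Reverse of 686768408 is 804867686.
686768408 + 804867686 = 1491636094

1491636094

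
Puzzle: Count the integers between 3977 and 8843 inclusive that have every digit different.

2472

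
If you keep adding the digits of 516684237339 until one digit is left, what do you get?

3

5+1+6+6+8+4+2+3+7+3+3+9 = 57
5+7 = 12
1+2 = 3
(Equivalently, 516684237339 mod 9 = 3.)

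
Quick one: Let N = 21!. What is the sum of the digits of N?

63

21! = 51090942171709440000
Sum of its 20 digits: 63.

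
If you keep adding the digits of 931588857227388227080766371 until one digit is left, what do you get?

9+3+1+5+8+8+8+5+7+2+2+7+3+8+8+2+2+7+0+8+0+7+6+6+3+7+1 = 133
1+3+3 = 7
(Equivalently, 931588857227388227080766371 mod 9 = 7.)

7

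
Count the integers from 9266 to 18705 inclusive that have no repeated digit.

The integers in [9266, 18705] that have no repeated digit: 9267, 9268, 9270, 9271, 9273, 9274, …, 18704, 18705.
2960 qualify.

2960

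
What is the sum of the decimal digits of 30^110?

30^110 = 3043252722170453708637199325153017053178674706663704900000000000000000000000000000000000000000000000000000000000000000000000000000000000000000000000000000000000000
Sum of its 163 digits: 216.

216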